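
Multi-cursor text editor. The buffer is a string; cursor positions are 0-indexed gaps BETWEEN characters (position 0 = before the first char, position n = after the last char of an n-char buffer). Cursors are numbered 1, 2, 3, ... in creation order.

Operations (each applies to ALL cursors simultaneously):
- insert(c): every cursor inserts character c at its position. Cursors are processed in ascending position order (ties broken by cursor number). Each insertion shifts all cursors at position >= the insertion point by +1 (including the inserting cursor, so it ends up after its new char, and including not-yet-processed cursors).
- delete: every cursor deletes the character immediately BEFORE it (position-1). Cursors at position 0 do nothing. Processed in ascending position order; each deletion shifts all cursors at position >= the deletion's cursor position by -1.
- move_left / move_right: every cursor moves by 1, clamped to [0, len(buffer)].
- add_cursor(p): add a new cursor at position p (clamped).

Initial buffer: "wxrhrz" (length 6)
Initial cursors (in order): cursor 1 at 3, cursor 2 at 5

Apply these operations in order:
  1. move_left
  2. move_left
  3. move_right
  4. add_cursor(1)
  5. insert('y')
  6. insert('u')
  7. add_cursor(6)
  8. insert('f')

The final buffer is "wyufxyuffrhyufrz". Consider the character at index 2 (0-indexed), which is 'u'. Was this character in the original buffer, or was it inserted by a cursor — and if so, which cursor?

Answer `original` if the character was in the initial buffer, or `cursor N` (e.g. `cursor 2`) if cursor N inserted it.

Answer: cursor 3

Derivation:
After op 1 (move_left): buffer="wxrhrz" (len 6), cursors c1@2 c2@4, authorship ......
After op 2 (move_left): buffer="wxrhrz" (len 6), cursors c1@1 c2@3, authorship ......
After op 3 (move_right): buffer="wxrhrz" (len 6), cursors c1@2 c2@4, authorship ......
After op 4 (add_cursor(1)): buffer="wxrhrz" (len 6), cursors c3@1 c1@2 c2@4, authorship ......
After op 5 (insert('y')): buffer="wyxyrhyrz" (len 9), cursors c3@2 c1@4 c2@7, authorship .3.1..2..
After op 6 (insert('u')): buffer="wyuxyurhyurz" (len 12), cursors c3@3 c1@6 c2@10, authorship .33.11..22..
After op 7 (add_cursor(6)): buffer="wyuxyurhyurz" (len 12), cursors c3@3 c1@6 c4@6 c2@10, authorship .33.11..22..
After op 8 (insert('f')): buffer="wyufxyuffrhyufrz" (len 16), cursors c3@4 c1@9 c4@9 c2@14, authorship .333.1114..222..
Authorship (.=original, N=cursor N): . 3 3 3 . 1 1 1 4 . . 2 2 2 . .
Index 2: author = 3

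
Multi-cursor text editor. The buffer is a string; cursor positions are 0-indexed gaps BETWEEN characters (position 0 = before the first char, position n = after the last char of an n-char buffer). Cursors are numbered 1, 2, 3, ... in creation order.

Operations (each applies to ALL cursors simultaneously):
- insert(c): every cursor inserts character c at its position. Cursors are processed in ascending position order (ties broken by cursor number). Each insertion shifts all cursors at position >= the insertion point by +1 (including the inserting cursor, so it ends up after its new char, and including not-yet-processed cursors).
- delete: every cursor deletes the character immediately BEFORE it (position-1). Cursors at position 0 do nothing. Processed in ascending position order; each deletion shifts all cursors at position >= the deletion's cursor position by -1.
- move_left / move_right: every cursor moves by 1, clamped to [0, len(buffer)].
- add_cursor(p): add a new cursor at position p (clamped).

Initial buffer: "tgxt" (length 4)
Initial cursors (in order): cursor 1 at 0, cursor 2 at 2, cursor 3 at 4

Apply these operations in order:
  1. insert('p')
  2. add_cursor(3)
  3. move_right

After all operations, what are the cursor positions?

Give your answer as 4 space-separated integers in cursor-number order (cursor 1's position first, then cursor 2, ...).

After op 1 (insert('p')): buffer="ptgpxtp" (len 7), cursors c1@1 c2@4 c3@7, authorship 1..2..3
After op 2 (add_cursor(3)): buffer="ptgpxtp" (len 7), cursors c1@1 c4@3 c2@4 c3@7, authorship 1..2..3
After op 3 (move_right): buffer="ptgpxtp" (len 7), cursors c1@2 c4@4 c2@5 c3@7, authorship 1..2..3

Answer: 2 5 7 4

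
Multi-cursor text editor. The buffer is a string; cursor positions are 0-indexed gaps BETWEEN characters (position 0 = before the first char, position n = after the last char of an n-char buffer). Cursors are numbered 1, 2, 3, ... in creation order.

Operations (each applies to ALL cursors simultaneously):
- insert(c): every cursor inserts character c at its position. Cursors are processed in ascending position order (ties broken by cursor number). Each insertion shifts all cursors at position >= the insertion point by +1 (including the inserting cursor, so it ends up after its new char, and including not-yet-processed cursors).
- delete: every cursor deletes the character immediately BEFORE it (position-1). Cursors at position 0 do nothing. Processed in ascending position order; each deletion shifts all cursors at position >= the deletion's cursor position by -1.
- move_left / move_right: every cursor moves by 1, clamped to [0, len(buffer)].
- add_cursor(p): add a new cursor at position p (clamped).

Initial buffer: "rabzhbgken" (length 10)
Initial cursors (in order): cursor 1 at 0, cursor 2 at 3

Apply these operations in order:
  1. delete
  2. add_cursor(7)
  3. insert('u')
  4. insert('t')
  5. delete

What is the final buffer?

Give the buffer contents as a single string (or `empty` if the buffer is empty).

After op 1 (delete): buffer="razhbgken" (len 9), cursors c1@0 c2@2, authorship .........
After op 2 (add_cursor(7)): buffer="razhbgken" (len 9), cursors c1@0 c2@2 c3@7, authorship .........
After op 3 (insert('u')): buffer="urauzhbgkuen" (len 12), cursors c1@1 c2@4 c3@10, authorship 1..2.....3..
After op 4 (insert('t')): buffer="utrautzhbgkuten" (len 15), cursors c1@2 c2@6 c3@13, authorship 11..22.....33..
After op 5 (delete): buffer="urauzhbgkuen" (len 12), cursors c1@1 c2@4 c3@10, authorship 1..2.....3..

Answer: urauzhbgkuen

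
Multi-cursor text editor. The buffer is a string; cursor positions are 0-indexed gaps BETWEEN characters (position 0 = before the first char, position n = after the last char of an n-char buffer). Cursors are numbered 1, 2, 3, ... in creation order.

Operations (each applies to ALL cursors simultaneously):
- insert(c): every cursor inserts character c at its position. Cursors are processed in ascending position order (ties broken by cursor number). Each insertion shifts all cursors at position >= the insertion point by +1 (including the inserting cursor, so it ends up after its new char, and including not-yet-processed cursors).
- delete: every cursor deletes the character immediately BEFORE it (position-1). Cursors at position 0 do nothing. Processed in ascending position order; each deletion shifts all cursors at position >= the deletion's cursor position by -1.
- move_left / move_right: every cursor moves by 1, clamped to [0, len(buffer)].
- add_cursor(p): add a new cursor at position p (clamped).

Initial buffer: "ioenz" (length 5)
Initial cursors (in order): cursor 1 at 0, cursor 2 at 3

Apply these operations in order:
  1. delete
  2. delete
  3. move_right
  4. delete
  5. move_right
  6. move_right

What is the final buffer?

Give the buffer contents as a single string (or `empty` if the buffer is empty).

After op 1 (delete): buffer="ionz" (len 4), cursors c1@0 c2@2, authorship ....
After op 2 (delete): buffer="inz" (len 3), cursors c1@0 c2@1, authorship ...
After op 3 (move_right): buffer="inz" (len 3), cursors c1@1 c2@2, authorship ...
After op 4 (delete): buffer="z" (len 1), cursors c1@0 c2@0, authorship .
After op 5 (move_right): buffer="z" (len 1), cursors c1@1 c2@1, authorship .
After op 6 (move_right): buffer="z" (len 1), cursors c1@1 c2@1, authorship .

Answer: z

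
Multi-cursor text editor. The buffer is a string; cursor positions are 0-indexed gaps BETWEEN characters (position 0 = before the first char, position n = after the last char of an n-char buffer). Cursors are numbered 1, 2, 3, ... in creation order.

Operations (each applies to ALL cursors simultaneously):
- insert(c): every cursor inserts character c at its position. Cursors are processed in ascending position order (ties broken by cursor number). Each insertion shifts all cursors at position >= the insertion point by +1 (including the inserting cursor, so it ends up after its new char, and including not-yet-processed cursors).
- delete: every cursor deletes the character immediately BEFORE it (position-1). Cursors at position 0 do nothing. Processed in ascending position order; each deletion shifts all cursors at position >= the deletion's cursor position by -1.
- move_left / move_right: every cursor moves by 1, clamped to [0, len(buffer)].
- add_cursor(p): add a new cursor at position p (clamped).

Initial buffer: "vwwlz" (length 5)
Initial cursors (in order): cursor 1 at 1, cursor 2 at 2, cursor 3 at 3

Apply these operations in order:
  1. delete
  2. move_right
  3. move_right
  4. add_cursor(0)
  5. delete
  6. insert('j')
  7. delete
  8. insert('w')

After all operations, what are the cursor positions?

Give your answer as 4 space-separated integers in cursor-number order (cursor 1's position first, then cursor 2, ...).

Answer: 4 4 4 4

Derivation:
After op 1 (delete): buffer="lz" (len 2), cursors c1@0 c2@0 c3@0, authorship ..
After op 2 (move_right): buffer="lz" (len 2), cursors c1@1 c2@1 c3@1, authorship ..
After op 3 (move_right): buffer="lz" (len 2), cursors c1@2 c2@2 c3@2, authorship ..
After op 4 (add_cursor(0)): buffer="lz" (len 2), cursors c4@0 c1@2 c2@2 c3@2, authorship ..
After op 5 (delete): buffer="" (len 0), cursors c1@0 c2@0 c3@0 c4@0, authorship 
After op 6 (insert('j')): buffer="jjjj" (len 4), cursors c1@4 c2@4 c3@4 c4@4, authorship 1234
After op 7 (delete): buffer="" (len 0), cursors c1@0 c2@0 c3@0 c4@0, authorship 
After op 8 (insert('w')): buffer="wwww" (len 4), cursors c1@4 c2@4 c3@4 c4@4, authorship 1234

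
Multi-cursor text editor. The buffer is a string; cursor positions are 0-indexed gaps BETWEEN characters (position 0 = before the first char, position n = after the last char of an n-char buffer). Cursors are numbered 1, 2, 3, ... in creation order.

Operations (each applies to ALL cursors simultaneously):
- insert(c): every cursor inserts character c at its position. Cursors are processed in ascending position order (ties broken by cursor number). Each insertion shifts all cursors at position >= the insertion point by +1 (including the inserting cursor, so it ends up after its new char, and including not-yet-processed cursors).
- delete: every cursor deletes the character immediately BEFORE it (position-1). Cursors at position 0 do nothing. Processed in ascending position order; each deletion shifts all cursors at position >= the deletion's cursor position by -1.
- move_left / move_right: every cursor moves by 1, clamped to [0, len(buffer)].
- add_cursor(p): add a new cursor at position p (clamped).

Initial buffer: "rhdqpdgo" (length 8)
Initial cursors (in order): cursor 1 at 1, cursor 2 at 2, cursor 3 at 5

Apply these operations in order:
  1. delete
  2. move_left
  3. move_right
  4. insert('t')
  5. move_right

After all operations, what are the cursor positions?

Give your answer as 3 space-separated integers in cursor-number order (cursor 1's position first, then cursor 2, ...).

After op 1 (delete): buffer="dqdgo" (len 5), cursors c1@0 c2@0 c3@2, authorship .....
After op 2 (move_left): buffer="dqdgo" (len 5), cursors c1@0 c2@0 c3@1, authorship .....
After op 3 (move_right): buffer="dqdgo" (len 5), cursors c1@1 c2@1 c3@2, authorship .....
After op 4 (insert('t')): buffer="dttqtdgo" (len 8), cursors c1@3 c2@3 c3@5, authorship .12.3...
After op 5 (move_right): buffer="dttqtdgo" (len 8), cursors c1@4 c2@4 c3@6, authorship .12.3...

Answer: 4 4 6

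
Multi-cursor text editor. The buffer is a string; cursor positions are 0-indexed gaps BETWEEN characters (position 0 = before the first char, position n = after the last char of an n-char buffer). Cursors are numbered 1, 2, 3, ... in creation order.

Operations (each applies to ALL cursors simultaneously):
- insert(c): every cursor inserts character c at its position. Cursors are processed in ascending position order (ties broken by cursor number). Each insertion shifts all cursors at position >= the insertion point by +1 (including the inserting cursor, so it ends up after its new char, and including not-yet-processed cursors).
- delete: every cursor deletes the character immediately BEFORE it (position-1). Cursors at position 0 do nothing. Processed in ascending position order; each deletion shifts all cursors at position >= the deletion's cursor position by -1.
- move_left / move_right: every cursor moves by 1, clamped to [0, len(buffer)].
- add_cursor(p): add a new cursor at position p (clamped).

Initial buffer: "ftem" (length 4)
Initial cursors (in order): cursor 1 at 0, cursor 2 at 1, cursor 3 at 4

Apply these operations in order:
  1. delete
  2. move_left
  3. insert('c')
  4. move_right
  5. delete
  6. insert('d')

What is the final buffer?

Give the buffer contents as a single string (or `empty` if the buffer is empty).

Answer: cddcd

Derivation:
After op 1 (delete): buffer="te" (len 2), cursors c1@0 c2@0 c3@2, authorship ..
After op 2 (move_left): buffer="te" (len 2), cursors c1@0 c2@0 c3@1, authorship ..
After op 3 (insert('c')): buffer="cctce" (len 5), cursors c1@2 c2@2 c3@4, authorship 12.3.
After op 4 (move_right): buffer="cctce" (len 5), cursors c1@3 c2@3 c3@5, authorship 12.3.
After op 5 (delete): buffer="cc" (len 2), cursors c1@1 c2@1 c3@2, authorship 13
After op 6 (insert('d')): buffer="cddcd" (len 5), cursors c1@3 c2@3 c3@5, authorship 11233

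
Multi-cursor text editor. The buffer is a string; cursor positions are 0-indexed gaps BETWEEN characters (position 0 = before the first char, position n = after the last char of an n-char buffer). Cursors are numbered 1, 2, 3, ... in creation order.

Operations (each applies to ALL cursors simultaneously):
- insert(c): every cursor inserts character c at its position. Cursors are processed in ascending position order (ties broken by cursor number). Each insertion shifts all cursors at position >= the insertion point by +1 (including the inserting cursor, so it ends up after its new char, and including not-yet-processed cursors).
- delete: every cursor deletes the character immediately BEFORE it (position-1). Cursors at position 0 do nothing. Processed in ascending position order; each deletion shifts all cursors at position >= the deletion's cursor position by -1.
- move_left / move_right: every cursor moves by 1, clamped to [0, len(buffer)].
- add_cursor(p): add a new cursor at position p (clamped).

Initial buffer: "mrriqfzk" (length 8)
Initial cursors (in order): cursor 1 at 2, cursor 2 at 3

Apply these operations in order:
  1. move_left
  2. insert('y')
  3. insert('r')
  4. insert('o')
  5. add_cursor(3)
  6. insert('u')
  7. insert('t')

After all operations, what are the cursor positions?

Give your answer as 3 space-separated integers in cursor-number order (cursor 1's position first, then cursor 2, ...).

Answer: 8 14 5

Derivation:
After op 1 (move_left): buffer="mrriqfzk" (len 8), cursors c1@1 c2@2, authorship ........
After op 2 (insert('y')): buffer="myryriqfzk" (len 10), cursors c1@2 c2@4, authorship .1.2......
After op 3 (insert('r')): buffer="myrryrriqfzk" (len 12), cursors c1@3 c2@6, authorship .11.22......
After op 4 (insert('o')): buffer="myroryroriqfzk" (len 14), cursors c1@4 c2@8, authorship .111.222......
After op 5 (add_cursor(3)): buffer="myroryroriqfzk" (len 14), cursors c3@3 c1@4 c2@8, authorship .111.222......
After op 6 (insert('u')): buffer="myruouryrouriqfzk" (len 17), cursors c3@4 c1@6 c2@11, authorship .11311.2222......
After op 7 (insert('t')): buffer="myrutoutryroutriqfzk" (len 20), cursors c3@5 c1@8 c2@14, authorship .1133111.22222......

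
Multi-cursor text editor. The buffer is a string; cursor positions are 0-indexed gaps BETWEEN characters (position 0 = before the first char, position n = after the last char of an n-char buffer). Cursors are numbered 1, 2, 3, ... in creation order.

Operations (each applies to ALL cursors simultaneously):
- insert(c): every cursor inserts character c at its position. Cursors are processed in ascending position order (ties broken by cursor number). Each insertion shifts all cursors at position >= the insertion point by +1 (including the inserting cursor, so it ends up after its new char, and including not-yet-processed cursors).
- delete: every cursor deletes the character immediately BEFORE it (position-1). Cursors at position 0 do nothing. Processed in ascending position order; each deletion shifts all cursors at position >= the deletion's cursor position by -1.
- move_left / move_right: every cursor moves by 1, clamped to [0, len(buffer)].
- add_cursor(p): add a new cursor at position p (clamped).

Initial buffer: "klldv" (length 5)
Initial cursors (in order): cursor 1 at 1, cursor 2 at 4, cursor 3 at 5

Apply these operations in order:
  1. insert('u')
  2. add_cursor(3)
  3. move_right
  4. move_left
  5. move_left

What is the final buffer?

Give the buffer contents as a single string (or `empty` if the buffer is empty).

After op 1 (insert('u')): buffer="kullduvu" (len 8), cursors c1@2 c2@6 c3@8, authorship .1...2.3
After op 2 (add_cursor(3)): buffer="kullduvu" (len 8), cursors c1@2 c4@3 c2@6 c3@8, authorship .1...2.3
After op 3 (move_right): buffer="kullduvu" (len 8), cursors c1@3 c4@4 c2@7 c3@8, authorship .1...2.3
After op 4 (move_left): buffer="kullduvu" (len 8), cursors c1@2 c4@3 c2@6 c3@7, authorship .1...2.3
After op 5 (move_left): buffer="kullduvu" (len 8), cursors c1@1 c4@2 c2@5 c3@6, authorship .1...2.3

Answer: kullduvu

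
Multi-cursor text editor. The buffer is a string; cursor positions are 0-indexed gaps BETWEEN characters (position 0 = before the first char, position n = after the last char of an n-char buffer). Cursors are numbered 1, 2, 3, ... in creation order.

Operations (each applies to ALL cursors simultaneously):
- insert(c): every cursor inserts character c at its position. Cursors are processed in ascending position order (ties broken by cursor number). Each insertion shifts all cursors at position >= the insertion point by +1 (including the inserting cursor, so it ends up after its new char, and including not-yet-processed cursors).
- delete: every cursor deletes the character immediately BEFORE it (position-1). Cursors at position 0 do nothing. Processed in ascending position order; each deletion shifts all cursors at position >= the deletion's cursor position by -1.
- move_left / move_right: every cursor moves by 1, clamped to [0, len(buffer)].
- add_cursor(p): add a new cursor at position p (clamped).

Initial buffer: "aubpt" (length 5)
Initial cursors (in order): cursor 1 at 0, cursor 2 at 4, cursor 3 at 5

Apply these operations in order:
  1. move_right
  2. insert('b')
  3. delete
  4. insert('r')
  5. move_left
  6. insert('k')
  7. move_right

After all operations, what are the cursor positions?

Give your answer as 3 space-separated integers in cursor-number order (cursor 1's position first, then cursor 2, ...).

After op 1 (move_right): buffer="aubpt" (len 5), cursors c1@1 c2@5 c3@5, authorship .....
After op 2 (insert('b')): buffer="abubptbb" (len 8), cursors c1@2 c2@8 c3@8, authorship .1....23
After op 3 (delete): buffer="aubpt" (len 5), cursors c1@1 c2@5 c3@5, authorship .....
After op 4 (insert('r')): buffer="arubptrr" (len 8), cursors c1@2 c2@8 c3@8, authorship .1....23
After op 5 (move_left): buffer="arubptrr" (len 8), cursors c1@1 c2@7 c3@7, authorship .1....23
After op 6 (insert('k')): buffer="akrubptrkkr" (len 11), cursors c1@2 c2@10 c3@10, authorship .11....2233
After op 7 (move_right): buffer="akrubptrkkr" (len 11), cursors c1@3 c2@11 c3@11, authorship .11....2233

Answer: 3 11 11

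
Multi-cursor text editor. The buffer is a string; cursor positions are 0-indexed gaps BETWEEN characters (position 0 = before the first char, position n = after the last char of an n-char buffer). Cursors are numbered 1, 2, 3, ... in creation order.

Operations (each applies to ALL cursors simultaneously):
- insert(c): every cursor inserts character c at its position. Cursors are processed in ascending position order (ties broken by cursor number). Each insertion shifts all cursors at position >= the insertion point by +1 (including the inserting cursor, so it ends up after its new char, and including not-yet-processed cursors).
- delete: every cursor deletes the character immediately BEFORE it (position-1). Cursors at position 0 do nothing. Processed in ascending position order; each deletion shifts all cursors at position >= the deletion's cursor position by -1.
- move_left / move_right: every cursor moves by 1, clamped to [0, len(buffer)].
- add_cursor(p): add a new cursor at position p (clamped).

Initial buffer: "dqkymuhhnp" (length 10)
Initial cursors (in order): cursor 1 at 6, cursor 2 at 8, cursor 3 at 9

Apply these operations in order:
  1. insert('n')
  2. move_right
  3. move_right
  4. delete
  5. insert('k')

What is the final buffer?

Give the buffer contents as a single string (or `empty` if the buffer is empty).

Answer: dqkymunhknnkk

Derivation:
After op 1 (insert('n')): buffer="dqkymunhhnnnp" (len 13), cursors c1@7 c2@10 c3@12, authorship ......1..2.3.
After op 2 (move_right): buffer="dqkymunhhnnnp" (len 13), cursors c1@8 c2@11 c3@13, authorship ......1..2.3.
After op 3 (move_right): buffer="dqkymunhhnnnp" (len 13), cursors c1@9 c2@12 c3@13, authorship ......1..2.3.
After op 4 (delete): buffer="dqkymunhnn" (len 10), cursors c1@8 c2@10 c3@10, authorship ......1.2.
After op 5 (insert('k')): buffer="dqkymunhknnkk" (len 13), cursors c1@9 c2@13 c3@13, authorship ......1.12.23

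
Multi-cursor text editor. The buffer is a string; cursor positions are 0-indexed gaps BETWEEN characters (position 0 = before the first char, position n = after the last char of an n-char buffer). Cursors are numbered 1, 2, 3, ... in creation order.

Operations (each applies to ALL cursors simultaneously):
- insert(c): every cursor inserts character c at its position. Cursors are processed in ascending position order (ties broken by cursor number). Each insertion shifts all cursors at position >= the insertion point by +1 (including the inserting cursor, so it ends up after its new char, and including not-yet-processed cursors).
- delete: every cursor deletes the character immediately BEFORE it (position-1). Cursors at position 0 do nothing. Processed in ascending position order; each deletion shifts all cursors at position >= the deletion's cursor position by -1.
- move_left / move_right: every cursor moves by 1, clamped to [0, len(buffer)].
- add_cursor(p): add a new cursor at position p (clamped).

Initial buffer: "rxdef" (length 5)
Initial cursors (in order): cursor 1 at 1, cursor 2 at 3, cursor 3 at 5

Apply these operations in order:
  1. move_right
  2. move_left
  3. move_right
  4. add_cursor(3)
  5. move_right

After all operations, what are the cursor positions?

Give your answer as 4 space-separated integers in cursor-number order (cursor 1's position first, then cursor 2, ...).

Answer: 3 5 5 4

Derivation:
After op 1 (move_right): buffer="rxdef" (len 5), cursors c1@2 c2@4 c3@5, authorship .....
After op 2 (move_left): buffer="rxdef" (len 5), cursors c1@1 c2@3 c3@4, authorship .....
After op 3 (move_right): buffer="rxdef" (len 5), cursors c1@2 c2@4 c3@5, authorship .....
After op 4 (add_cursor(3)): buffer="rxdef" (len 5), cursors c1@2 c4@3 c2@4 c3@5, authorship .....
After op 5 (move_right): buffer="rxdef" (len 5), cursors c1@3 c4@4 c2@5 c3@5, authorship .....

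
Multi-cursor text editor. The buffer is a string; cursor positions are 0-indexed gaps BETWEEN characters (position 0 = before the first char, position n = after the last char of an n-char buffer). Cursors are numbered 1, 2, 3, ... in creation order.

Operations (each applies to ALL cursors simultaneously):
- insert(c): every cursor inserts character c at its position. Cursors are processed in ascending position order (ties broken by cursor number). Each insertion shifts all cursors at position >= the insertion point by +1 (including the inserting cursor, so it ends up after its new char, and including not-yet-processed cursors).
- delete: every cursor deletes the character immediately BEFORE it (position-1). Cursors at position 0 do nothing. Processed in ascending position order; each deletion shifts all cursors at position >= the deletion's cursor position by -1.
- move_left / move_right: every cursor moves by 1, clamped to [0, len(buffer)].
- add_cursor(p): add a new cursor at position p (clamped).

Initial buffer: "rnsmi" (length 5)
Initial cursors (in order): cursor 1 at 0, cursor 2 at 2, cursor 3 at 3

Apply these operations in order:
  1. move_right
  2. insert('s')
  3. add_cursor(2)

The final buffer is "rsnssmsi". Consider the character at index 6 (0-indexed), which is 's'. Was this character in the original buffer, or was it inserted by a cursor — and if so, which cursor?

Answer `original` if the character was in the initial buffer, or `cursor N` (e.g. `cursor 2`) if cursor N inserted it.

Answer: cursor 3

Derivation:
After op 1 (move_right): buffer="rnsmi" (len 5), cursors c1@1 c2@3 c3@4, authorship .....
After op 2 (insert('s')): buffer="rsnssmsi" (len 8), cursors c1@2 c2@5 c3@7, authorship .1..2.3.
After op 3 (add_cursor(2)): buffer="rsnssmsi" (len 8), cursors c1@2 c4@2 c2@5 c3@7, authorship .1..2.3.
Authorship (.=original, N=cursor N): . 1 . . 2 . 3 .
Index 6: author = 3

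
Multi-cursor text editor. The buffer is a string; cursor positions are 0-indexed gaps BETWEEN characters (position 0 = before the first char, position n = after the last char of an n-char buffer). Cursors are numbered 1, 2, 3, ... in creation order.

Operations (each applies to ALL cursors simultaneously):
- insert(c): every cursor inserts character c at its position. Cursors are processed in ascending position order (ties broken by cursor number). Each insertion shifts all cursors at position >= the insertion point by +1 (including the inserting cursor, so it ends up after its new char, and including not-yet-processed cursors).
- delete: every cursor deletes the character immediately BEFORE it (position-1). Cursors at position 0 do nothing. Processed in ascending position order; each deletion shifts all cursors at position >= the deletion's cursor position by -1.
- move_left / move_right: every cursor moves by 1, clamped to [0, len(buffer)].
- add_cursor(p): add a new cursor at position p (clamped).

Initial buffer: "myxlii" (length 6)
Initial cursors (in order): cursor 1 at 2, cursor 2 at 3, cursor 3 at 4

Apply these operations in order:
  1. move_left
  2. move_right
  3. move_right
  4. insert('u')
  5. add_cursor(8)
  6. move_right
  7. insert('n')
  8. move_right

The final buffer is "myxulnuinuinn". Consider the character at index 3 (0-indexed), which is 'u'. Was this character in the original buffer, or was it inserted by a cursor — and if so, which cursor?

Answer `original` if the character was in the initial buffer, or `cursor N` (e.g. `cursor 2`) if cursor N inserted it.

Answer: cursor 1

Derivation:
After op 1 (move_left): buffer="myxlii" (len 6), cursors c1@1 c2@2 c3@3, authorship ......
After op 2 (move_right): buffer="myxlii" (len 6), cursors c1@2 c2@3 c3@4, authorship ......
After op 3 (move_right): buffer="myxlii" (len 6), cursors c1@3 c2@4 c3@5, authorship ......
After op 4 (insert('u')): buffer="myxuluiui" (len 9), cursors c1@4 c2@6 c3@8, authorship ...1.2.3.
After op 5 (add_cursor(8)): buffer="myxuluiui" (len 9), cursors c1@4 c2@6 c3@8 c4@8, authorship ...1.2.3.
After op 6 (move_right): buffer="myxuluiui" (len 9), cursors c1@5 c2@7 c3@9 c4@9, authorship ...1.2.3.
After op 7 (insert('n')): buffer="myxulnuinuinn" (len 13), cursors c1@6 c2@9 c3@13 c4@13, authorship ...1.12.23.34
After op 8 (move_right): buffer="myxulnuinuinn" (len 13), cursors c1@7 c2@10 c3@13 c4@13, authorship ...1.12.23.34
Authorship (.=original, N=cursor N): . . . 1 . 1 2 . 2 3 . 3 4
Index 3: author = 1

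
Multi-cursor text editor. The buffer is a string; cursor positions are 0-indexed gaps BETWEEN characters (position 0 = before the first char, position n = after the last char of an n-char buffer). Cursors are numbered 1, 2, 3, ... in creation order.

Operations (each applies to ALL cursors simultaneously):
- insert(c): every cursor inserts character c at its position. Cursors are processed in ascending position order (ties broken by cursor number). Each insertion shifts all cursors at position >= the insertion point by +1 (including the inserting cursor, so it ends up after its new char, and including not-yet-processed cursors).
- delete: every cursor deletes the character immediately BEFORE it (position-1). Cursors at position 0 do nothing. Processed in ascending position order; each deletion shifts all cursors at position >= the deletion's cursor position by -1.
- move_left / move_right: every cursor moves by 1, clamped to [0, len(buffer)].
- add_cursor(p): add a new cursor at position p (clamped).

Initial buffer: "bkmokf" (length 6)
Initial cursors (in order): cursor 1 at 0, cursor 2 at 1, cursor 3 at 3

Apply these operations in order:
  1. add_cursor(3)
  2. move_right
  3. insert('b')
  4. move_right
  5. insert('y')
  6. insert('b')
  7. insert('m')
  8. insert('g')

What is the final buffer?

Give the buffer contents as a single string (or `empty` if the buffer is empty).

Answer: bbkybmgbmybmgobbkyybbmmggf

Derivation:
After op 1 (add_cursor(3)): buffer="bkmokf" (len 6), cursors c1@0 c2@1 c3@3 c4@3, authorship ......
After op 2 (move_right): buffer="bkmokf" (len 6), cursors c1@1 c2@2 c3@4 c4@4, authorship ......
After op 3 (insert('b')): buffer="bbkbmobbkf" (len 10), cursors c1@2 c2@4 c3@8 c4@8, authorship .1.2..34..
After op 4 (move_right): buffer="bbkbmobbkf" (len 10), cursors c1@3 c2@5 c3@9 c4@9, authorship .1.2..34..
After op 5 (insert('y')): buffer="bbkybmyobbkyyf" (len 14), cursors c1@4 c2@7 c3@13 c4@13, authorship .1.12.2.34.34.
After op 6 (insert('b')): buffer="bbkybbmybobbkyybbf" (len 18), cursors c1@5 c2@9 c3@17 c4@17, authorship .1.112.22.34.3434.
After op 7 (insert('m')): buffer="bbkybmbmybmobbkyybbmmf" (len 22), cursors c1@6 c2@11 c3@21 c4@21, authorship .1.1112.222.34.343434.
After op 8 (insert('g')): buffer="bbkybmgbmybmgobbkyybbmmggf" (len 26), cursors c1@7 c2@13 c3@25 c4@25, authorship .1.11112.2222.34.34343434.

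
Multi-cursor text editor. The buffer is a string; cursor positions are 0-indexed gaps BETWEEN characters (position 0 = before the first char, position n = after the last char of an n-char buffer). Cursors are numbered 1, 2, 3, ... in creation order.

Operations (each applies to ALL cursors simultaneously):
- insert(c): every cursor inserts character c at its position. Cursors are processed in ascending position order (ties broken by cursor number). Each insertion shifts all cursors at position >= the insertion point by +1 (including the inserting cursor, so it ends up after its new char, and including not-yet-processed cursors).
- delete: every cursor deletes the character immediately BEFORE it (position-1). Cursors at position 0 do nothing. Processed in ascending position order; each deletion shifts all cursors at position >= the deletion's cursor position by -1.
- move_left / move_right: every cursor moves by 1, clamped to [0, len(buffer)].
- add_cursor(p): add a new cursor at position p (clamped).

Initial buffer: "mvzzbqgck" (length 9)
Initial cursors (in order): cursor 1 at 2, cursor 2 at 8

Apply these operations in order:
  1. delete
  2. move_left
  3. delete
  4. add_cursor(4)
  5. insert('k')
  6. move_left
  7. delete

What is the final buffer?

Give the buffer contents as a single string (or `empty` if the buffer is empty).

Answer: kmzzkgk

Derivation:
After op 1 (delete): buffer="mzzbqgk" (len 7), cursors c1@1 c2@6, authorship .......
After op 2 (move_left): buffer="mzzbqgk" (len 7), cursors c1@0 c2@5, authorship .......
After op 3 (delete): buffer="mzzbgk" (len 6), cursors c1@0 c2@4, authorship ......
After op 4 (add_cursor(4)): buffer="mzzbgk" (len 6), cursors c1@0 c2@4 c3@4, authorship ......
After op 5 (insert('k')): buffer="kmzzbkkgk" (len 9), cursors c1@1 c2@7 c3@7, authorship 1....23..
After op 6 (move_left): buffer="kmzzbkkgk" (len 9), cursors c1@0 c2@6 c3@6, authorship 1....23..
After op 7 (delete): buffer="kmzzkgk" (len 7), cursors c1@0 c2@4 c3@4, authorship 1...3..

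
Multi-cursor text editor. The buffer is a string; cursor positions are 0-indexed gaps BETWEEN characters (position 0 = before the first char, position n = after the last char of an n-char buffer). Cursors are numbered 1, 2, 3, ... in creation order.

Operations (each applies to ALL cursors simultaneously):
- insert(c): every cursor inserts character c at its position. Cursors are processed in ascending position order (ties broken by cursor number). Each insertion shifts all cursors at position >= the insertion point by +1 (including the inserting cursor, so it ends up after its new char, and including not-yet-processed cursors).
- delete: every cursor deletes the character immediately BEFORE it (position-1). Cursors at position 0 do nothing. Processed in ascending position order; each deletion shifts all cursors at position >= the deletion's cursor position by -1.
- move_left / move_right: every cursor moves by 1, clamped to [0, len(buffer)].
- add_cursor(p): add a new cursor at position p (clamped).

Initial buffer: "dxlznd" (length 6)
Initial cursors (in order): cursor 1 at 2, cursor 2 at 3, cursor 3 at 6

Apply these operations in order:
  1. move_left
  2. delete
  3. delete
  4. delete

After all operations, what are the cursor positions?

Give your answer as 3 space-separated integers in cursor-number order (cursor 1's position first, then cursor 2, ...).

After op 1 (move_left): buffer="dxlznd" (len 6), cursors c1@1 c2@2 c3@5, authorship ......
After op 2 (delete): buffer="lzd" (len 3), cursors c1@0 c2@0 c3@2, authorship ...
After op 3 (delete): buffer="ld" (len 2), cursors c1@0 c2@0 c3@1, authorship ..
After op 4 (delete): buffer="d" (len 1), cursors c1@0 c2@0 c3@0, authorship .

Answer: 0 0 0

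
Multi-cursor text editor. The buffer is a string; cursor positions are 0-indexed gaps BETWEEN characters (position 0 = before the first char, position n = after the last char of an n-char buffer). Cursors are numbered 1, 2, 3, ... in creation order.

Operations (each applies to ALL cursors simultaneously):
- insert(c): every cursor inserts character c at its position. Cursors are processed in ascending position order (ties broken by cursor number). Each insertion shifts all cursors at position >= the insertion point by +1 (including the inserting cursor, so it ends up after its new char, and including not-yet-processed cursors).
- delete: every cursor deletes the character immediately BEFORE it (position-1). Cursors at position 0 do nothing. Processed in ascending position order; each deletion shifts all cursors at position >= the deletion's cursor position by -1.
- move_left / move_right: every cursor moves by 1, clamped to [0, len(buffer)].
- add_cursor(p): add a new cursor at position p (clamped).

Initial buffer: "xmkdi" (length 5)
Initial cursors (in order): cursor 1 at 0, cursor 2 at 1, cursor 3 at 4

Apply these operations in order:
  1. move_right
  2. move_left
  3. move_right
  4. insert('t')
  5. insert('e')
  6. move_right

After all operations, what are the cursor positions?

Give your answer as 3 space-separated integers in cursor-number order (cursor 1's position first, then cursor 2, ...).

Answer: 4 7 11

Derivation:
After op 1 (move_right): buffer="xmkdi" (len 5), cursors c1@1 c2@2 c3@5, authorship .....
After op 2 (move_left): buffer="xmkdi" (len 5), cursors c1@0 c2@1 c3@4, authorship .....
After op 3 (move_right): buffer="xmkdi" (len 5), cursors c1@1 c2@2 c3@5, authorship .....
After op 4 (insert('t')): buffer="xtmtkdit" (len 8), cursors c1@2 c2@4 c3@8, authorship .1.2...3
After op 5 (insert('e')): buffer="xtemtekdite" (len 11), cursors c1@3 c2@6 c3@11, authorship .11.22...33
After op 6 (move_right): buffer="xtemtekdite" (len 11), cursors c1@4 c2@7 c3@11, authorship .11.22...33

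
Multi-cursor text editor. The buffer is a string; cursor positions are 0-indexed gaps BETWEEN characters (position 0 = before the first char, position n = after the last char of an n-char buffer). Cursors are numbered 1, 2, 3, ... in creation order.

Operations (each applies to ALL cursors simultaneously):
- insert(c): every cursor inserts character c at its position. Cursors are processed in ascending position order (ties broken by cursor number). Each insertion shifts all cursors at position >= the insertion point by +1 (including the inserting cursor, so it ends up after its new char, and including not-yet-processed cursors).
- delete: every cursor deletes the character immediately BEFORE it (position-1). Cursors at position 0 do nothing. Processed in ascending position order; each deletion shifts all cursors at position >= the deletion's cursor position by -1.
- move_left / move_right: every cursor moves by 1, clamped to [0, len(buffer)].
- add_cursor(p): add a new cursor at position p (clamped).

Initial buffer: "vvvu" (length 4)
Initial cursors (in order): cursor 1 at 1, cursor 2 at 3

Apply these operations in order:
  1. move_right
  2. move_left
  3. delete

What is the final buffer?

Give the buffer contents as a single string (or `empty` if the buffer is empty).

Answer: vu

Derivation:
After op 1 (move_right): buffer="vvvu" (len 4), cursors c1@2 c2@4, authorship ....
After op 2 (move_left): buffer="vvvu" (len 4), cursors c1@1 c2@3, authorship ....
After op 3 (delete): buffer="vu" (len 2), cursors c1@0 c2@1, authorship ..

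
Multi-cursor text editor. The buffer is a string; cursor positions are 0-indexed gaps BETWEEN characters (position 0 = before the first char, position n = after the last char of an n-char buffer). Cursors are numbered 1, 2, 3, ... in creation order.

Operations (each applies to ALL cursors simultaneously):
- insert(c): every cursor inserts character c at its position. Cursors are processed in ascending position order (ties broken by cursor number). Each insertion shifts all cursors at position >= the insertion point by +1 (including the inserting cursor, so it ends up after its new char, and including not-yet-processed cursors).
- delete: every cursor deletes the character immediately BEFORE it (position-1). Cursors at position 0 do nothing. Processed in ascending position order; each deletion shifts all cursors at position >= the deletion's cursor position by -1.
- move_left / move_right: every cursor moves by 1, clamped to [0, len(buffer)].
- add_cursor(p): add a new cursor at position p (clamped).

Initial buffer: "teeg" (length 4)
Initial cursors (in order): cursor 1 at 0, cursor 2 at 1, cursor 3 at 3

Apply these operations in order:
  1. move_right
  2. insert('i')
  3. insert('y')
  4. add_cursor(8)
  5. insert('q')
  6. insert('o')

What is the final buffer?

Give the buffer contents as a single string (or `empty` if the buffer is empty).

Answer: tiyqoeiyqoegqoiyqo

Derivation:
After op 1 (move_right): buffer="teeg" (len 4), cursors c1@1 c2@2 c3@4, authorship ....
After op 2 (insert('i')): buffer="tieiegi" (len 7), cursors c1@2 c2@4 c3@7, authorship .1.2..3
After op 3 (insert('y')): buffer="tiyeiyegiy" (len 10), cursors c1@3 c2@6 c3@10, authorship .11.22..33
After op 4 (add_cursor(8)): buffer="tiyeiyegiy" (len 10), cursors c1@3 c2@6 c4@8 c3@10, authorship .11.22..33
After op 5 (insert('q')): buffer="tiyqeiyqegqiyq" (len 14), cursors c1@4 c2@8 c4@11 c3@14, authorship .111.222..4333
After op 6 (insert('o')): buffer="tiyqoeiyqoegqoiyqo" (len 18), cursors c1@5 c2@10 c4@14 c3@18, authorship .1111.2222..443333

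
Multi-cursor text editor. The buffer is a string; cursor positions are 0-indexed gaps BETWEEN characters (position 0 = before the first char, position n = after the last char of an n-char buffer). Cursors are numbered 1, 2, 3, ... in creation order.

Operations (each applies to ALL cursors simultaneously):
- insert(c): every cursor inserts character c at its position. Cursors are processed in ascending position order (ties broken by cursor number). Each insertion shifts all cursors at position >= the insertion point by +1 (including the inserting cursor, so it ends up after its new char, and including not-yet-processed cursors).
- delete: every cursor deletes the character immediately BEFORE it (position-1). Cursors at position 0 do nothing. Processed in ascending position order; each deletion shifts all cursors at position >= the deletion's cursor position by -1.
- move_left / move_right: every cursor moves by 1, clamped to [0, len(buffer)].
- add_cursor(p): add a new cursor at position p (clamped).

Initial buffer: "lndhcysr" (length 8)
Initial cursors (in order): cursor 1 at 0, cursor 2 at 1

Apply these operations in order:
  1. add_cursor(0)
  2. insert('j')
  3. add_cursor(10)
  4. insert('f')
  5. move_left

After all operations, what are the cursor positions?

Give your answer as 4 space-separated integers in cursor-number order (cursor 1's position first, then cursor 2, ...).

After op 1 (add_cursor(0)): buffer="lndhcysr" (len 8), cursors c1@0 c3@0 c2@1, authorship ........
After op 2 (insert('j')): buffer="jjljndhcysr" (len 11), cursors c1@2 c3@2 c2@4, authorship 13.2.......
After op 3 (add_cursor(10)): buffer="jjljndhcysr" (len 11), cursors c1@2 c3@2 c2@4 c4@10, authorship 13.2.......
After op 4 (insert('f')): buffer="jjffljfndhcysfr" (len 15), cursors c1@4 c3@4 c2@7 c4@14, authorship 1313.22......4.
After op 5 (move_left): buffer="jjffljfndhcysfr" (len 15), cursors c1@3 c3@3 c2@6 c4@13, authorship 1313.22......4.

Answer: 3 6 3 13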